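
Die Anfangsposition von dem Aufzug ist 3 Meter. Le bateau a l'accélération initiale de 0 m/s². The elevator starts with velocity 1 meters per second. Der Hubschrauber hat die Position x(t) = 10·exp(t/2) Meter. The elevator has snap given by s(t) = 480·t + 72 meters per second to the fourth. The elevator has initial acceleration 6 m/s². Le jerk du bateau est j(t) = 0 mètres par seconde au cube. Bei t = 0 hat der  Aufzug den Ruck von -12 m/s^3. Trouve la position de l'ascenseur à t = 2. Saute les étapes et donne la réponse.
x(2) = 177.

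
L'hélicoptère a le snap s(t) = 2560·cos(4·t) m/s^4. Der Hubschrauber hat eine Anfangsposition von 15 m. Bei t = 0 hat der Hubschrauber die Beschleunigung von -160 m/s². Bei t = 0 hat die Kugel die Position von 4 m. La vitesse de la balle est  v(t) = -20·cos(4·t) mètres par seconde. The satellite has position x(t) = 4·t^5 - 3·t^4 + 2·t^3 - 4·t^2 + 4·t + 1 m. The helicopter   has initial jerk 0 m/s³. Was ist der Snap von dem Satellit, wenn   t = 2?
Wir müssen unsere Gleichung für die Position x(t) = 4·t^5 - 3·t^4 + 2·t^3 - 4·t^2 + 4·t + 1 4-mal ableiten. Die Ableitung von der Position ergibt die Geschwindigkeit: v(t) = 20·t^4 - 12·t^3 + 6·t^2 - 8·t + 4. Durch Ableiten von der Geschwindigkeit erhalten wir die Beschleunigung: a(t) = 80·t^3 - 36·t^2 + 12·t - 8. Durch Ableiten von der Beschleunigung erhalten wir den Ruck: j(t) = 240·t^2 - 72·t + 12. Die Ableitung von dem Ruck ergibt den Snap: s(t) = 480·t - 72. Wir haben den Snap s(t) = 480·t - 72. Durch Einsetzen von t = 2: s(2) = 888.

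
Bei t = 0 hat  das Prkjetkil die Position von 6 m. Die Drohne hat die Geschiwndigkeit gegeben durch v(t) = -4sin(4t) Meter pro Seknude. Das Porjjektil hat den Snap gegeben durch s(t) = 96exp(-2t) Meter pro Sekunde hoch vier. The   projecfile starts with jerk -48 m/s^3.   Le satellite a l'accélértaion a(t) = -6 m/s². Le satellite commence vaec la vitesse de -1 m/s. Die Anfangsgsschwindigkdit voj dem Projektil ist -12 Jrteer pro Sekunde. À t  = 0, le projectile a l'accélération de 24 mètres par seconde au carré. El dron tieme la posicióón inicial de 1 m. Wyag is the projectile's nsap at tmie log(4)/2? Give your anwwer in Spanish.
Tenemos el snap s(t) = 96·exp(-2·t). Sustituyendo t = log(4)/2: s(log(4)/2) = 24.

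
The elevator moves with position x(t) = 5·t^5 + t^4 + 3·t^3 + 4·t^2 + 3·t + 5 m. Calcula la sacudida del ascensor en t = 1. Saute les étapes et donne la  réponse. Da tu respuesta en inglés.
The jerk at t = 1 is j = 342.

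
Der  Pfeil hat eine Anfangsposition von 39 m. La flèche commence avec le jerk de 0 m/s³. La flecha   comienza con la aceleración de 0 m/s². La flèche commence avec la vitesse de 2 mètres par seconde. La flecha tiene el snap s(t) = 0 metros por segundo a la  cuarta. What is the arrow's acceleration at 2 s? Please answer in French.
Nous devons trouver l'intégrale de notre équation du snap s(t) = 0 2 fois. La primitive du snap, avec j(0) = 0, donne le jerk: j(t) = 0. La primitive du jerk est l'accélération. En utilisant a(0) = 0, nous obtenons a(t) = 0. Nous avons l'accélération a(t) = 0. En substituant t = 2: a(2) = 0.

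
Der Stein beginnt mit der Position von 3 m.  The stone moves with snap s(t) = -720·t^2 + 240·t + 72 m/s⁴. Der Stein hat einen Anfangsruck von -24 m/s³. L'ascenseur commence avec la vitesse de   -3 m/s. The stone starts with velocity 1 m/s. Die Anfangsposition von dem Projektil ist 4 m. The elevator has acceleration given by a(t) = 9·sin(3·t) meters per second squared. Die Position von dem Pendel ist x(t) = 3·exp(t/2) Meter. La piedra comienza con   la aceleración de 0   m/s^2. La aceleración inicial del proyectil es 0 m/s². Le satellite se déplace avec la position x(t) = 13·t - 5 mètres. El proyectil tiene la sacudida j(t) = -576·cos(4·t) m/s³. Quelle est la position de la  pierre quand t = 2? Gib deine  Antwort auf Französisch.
Nous devons trouver la primitive de notre équation du snap s(t) = -720·t^2 + 240·t + 72 4 fois. En prenant ∫s(t)dt et en appliquant j(0) = -24, nous trouvons j(t) = -240·t^3 + 120·t^2 + 72·t - 24. En prenant ∫j(t)dt et en appliquant a(0) = 0, nous trouvons a(t) = 4·t·(-15·t^3 + 10·t^2 + 9·t - 6). En intégrant l'accélération et en utilisant la condition initiale v(0) = 1, nous obtenons v(t) = -12·t^5 + 10·t^4 + 12·t^3 - 12·t^2 + 1. L'intégrale de la vitesse, avec x(0) = 3, donne la position: x(t) = -2·t^6 + 2·t^5 + 3·t^4 - 4·t^3 + t + 3. Nous avons la position x(t) = -2·t^6 + 2·t^5 + 3·t^4 - 4·t^3 + t + 3. En substituant t = 2: x(2) = -43.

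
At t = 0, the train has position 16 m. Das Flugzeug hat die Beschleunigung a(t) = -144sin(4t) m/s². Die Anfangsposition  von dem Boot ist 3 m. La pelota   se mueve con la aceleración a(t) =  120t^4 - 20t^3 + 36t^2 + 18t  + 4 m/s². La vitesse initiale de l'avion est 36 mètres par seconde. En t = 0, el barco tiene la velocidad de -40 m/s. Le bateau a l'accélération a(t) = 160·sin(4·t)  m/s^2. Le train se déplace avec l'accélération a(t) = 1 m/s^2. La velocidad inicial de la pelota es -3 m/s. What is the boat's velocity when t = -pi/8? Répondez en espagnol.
Partiendo de la aceleración a(t) = 160·sin(4·t), tomamos 1 antiderivada. Integrando la aceleración y usando la condición inicial v(0) = -40, obtenemos v(t) = -40·cos(4·t). De la ecuación de la velocidad v(t) = -40·cos(4·t), sustituimos t = -pi/8 para obtener v = 0.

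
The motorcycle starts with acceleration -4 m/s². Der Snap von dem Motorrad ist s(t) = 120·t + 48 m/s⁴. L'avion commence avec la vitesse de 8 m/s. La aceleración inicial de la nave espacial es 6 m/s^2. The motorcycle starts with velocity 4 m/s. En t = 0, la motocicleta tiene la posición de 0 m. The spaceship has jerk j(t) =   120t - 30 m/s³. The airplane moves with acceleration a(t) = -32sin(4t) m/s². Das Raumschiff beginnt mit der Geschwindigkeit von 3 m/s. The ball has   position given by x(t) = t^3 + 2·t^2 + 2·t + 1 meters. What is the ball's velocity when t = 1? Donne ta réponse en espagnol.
Partiendo de la posición x(t) = t^3 + 2·t^2 + 2·t + 1, tomamos 1 derivada. La derivada de la posición da la velocidad: v(t) = 3·t^2 + 4·t + 2. De la ecuación de la velocidad v(t) = 3·t^2 + 4·t + 2, sustituimos t = 1 para obtener v = 9.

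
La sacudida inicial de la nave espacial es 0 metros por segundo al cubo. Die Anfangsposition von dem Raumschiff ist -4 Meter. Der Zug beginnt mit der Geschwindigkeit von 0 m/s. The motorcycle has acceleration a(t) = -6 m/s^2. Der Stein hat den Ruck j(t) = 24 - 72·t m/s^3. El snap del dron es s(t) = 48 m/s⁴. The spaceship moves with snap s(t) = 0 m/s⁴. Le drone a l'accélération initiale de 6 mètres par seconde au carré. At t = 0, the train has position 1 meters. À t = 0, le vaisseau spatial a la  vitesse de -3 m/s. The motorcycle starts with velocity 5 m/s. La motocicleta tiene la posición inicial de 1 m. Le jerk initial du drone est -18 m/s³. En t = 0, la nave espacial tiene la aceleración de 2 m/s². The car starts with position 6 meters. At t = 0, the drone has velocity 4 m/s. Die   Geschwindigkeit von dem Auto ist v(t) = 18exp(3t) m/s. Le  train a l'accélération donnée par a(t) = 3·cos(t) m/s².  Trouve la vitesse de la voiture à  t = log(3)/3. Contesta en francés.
Nous avons la vitesse v(t) = 18·exp(3·t). En substituant t = log(3)/3: v(log(3)/3) = 54.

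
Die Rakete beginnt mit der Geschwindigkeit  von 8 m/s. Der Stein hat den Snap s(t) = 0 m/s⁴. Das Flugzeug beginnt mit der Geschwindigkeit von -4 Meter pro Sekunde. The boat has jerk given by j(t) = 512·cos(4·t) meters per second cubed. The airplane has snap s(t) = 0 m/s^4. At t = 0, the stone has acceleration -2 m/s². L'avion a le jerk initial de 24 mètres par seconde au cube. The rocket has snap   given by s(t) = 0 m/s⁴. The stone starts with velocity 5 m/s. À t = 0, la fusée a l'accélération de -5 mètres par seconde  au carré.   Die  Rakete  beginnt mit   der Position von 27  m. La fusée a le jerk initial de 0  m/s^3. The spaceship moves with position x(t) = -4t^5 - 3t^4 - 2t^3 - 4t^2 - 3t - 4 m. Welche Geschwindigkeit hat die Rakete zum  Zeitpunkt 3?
Wir müssen unsere Gleichung für den Snap s(t) = 0 3-mal integrieren. Mit ∫s(t)dt und Anwendung von j(0) = 0, finden wir j(t) = 0. Das Integral von dem Ruck ist die Beschleunigung. Mit a(0) = -5 erhalten wir a(t) = -5. Die Stammfunktion von der Beschleunigung ist die Geschwindigkeit. Mit v(0) = 8 erhalten wir v(t) = 8 - 5·t. Aus der Gleichung für die Geschwindigkeit v(t) = 8 - 5·t, setzen wir t = 3 ein und erhalten v = -7.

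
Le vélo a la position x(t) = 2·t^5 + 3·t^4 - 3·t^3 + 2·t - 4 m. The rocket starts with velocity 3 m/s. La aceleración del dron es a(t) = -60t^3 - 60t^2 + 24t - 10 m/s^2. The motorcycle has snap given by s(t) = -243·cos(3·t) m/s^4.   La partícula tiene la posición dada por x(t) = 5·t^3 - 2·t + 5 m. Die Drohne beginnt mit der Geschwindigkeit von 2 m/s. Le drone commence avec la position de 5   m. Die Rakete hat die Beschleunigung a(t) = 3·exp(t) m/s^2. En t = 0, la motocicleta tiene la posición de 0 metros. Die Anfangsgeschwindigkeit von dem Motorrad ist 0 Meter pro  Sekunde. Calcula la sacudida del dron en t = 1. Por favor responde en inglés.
We must differentiate our acceleration equation a(t) = -60·t^3 - 60·t^2 + 24·t - 10 1 time. The derivative of acceleration gives jerk: j(t) = -180·t^2 - 120·t + 24. Using j(t) = -180·t^2 - 120·t + 24 and substituting t = 1, we find j = -276.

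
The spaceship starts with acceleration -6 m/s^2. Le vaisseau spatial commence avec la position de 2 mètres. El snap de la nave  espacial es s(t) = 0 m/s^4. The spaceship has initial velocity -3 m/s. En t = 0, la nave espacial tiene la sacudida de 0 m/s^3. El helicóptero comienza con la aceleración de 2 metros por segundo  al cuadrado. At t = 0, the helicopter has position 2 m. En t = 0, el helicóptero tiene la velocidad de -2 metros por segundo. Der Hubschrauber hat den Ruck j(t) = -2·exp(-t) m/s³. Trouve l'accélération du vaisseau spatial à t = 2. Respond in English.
We must find the integral of our snap equation s(t) = 0 2 times. Integrating snap and using the initial condition j(0) = 0, we get j(t) = 0. Taking ∫j(t)dt and applying a(0) = -6, we find a(t) = -6. From the given acceleration equation a(t) = -6, we substitute t = 2 to get a = -6.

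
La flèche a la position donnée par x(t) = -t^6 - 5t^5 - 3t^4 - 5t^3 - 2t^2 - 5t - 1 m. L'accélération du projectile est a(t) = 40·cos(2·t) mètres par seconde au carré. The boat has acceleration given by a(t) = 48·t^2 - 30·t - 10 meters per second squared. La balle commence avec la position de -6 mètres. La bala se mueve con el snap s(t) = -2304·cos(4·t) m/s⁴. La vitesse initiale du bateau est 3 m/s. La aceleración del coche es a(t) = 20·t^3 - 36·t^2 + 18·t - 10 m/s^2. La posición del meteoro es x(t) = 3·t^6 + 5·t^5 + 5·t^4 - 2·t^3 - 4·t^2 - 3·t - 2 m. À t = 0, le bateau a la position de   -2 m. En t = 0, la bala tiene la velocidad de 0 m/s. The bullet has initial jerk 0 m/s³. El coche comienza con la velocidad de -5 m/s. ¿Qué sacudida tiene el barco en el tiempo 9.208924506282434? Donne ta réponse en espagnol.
Debemos derivar nuestra ecuación de la aceleración a(t) = 48·t^2 - 30·t - 10 1 vez. Derivando la aceleración, obtenemos la sacudida: j(t) = 96·t - 30. Usando j(t) = 96·t - 30 y sustituyendo t = 9.208924506282434, encontramos j = 854.056752603114.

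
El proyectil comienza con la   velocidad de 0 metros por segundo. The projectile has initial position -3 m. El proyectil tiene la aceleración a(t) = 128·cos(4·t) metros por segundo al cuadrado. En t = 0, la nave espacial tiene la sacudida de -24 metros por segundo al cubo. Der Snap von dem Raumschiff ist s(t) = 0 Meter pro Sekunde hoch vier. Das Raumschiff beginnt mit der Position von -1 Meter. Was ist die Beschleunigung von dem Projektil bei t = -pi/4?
Aus der Gleichung für die Beschleunigung a(t) = 128·cos(4·t), setzen wir t = -pi/4 ein und erhalten a = -128.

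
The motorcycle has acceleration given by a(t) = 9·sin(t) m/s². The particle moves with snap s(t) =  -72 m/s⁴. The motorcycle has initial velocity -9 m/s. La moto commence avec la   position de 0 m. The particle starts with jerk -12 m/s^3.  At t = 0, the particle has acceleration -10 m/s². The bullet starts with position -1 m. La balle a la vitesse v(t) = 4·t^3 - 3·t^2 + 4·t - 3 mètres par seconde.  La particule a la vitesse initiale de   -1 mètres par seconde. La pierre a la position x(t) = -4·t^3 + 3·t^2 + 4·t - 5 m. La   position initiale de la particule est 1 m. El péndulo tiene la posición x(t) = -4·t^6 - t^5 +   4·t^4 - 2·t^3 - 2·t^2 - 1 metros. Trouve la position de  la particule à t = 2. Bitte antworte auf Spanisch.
Necesitamos integrar nuestra ecuación del snap s(t) = -72 4 veces. La antiderivada del snap es la sacudida. Usando j(0) = -12, obtenemos j(t) = -72·t - 12. Integrando la sacudida y usando la condición inicial a(0) = -10, obtenemos a(t) = -36·t^2 - 12·t - 10. Tomando ∫a(t)dt y aplicando v(0) = -1, encontramos v(t) = -12·t^3 - 6·t^2 - 10·t - 1. La antiderivada de la velocidad, con x(0) = 1, da la posición: x(t) = -3·t^4 - 2·t^3 - 5·t^2 - t + 1. Usando x(t) = -3·t^4 - 2·t^3 - 5·t^2 - t + 1 y sustituyendo t = 2, encontramos x = -85.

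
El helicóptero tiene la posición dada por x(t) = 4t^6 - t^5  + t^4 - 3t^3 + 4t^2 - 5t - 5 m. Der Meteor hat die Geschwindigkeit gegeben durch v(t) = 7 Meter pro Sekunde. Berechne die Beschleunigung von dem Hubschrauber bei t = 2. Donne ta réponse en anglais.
We must differentiate our position equation x(t) = 4·t^6 - t^5 + t^4 - 3·t^3 + 4·t^2 - 5·t - 5 2 times. The derivative of position gives velocity: v(t) = 24·t^5 - 5·t^4 + 4·t^3 - 9·t^2 + 8·t - 5. The derivative of velocity gives acceleration: a(t) = 120·t^4 - 20·t^3 + 12·t^2 - 18·t + 8. We have acceleration a(t) = 120·t^4 - 20·t^3 + 12·t^2 - 18·t + 8. Substituting t = 2: a(2) = 1780.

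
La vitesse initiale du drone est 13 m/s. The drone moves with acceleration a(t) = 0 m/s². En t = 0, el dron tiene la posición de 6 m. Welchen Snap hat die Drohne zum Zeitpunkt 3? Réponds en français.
En partant de l'accélération a(t) = 0, nous prenons 2 dérivées. La dérivée de l'accélération donne le jerk: j(t) = 0. En dérivant le jerk, nous obtenons le snap: s(t) = 0. De l'équation du snap s(t) = 0, nous substituons t = 3 pour obtenir s = 0.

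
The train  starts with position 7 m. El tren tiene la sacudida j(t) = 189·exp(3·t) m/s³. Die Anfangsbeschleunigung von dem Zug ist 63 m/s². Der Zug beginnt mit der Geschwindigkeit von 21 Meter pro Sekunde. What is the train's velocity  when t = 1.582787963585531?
To solve this, we need to take 2 integrals of our jerk equation j(t) = 189·exp(3·t). The integral of jerk is acceleration. Using a(0) = 63, we get a(t) = 63·exp(3·t). The integral of acceleration, with v(0) = 21, gives velocity: v(t) = 21·exp(3·t). We have velocity v(t) = 21·exp(3·t). Substituting t = 1.582787963585531: v(1.582787963585531) = 2423.30194318046.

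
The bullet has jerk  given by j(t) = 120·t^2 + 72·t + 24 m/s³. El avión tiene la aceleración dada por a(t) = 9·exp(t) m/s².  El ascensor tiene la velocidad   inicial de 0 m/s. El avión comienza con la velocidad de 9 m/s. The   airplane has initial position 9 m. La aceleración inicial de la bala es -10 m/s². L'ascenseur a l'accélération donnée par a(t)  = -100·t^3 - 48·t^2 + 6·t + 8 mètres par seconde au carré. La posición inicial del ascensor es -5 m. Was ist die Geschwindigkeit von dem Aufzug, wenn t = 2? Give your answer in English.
Starting from acceleration a(t) = -100·t^3 - 48·t^2 + 6·t + 8, we take 1 antiderivative. Finding the integral of a(t) and using v(0) = 0: v(t) = t·(-25·t^3 - 16·t^2 + 3·t + 8). We have velocity v(t) = t·(-25·t^3 - 16·t^2 + 3·t + 8). Substituting t = 2: v(2) = -500.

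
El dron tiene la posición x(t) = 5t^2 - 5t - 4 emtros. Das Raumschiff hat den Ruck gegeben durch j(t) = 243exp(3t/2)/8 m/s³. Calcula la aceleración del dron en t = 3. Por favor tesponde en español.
Partiendo de la posición x(t) = 5·t^2 - 5·t - 4, tomamos 2 derivadas. La derivada de la posición da la velocidad: v(t) = 10·t - 5. La derivada de la velocidad da la aceleración: a(t) = 10. Usando a(t) = 10 y sustituyendo t = 3, encontramos a = 10.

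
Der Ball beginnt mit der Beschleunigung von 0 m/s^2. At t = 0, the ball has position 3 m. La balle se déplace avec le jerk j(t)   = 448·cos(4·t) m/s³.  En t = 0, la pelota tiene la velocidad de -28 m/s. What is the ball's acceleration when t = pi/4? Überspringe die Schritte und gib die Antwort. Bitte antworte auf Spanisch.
a(pi/4) = 0.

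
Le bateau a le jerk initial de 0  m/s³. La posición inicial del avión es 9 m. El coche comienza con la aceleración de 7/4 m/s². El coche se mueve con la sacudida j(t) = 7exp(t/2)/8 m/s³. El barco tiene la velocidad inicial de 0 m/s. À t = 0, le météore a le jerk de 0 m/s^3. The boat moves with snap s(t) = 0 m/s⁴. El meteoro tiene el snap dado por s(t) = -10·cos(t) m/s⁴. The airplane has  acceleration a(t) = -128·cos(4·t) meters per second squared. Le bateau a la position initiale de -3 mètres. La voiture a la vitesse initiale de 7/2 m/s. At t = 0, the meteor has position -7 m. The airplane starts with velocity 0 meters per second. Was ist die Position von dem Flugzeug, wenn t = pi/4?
Wir müssen das Integral unserer Gleichung für die Beschleunigung a(t) = -128·cos(4·t) 2-mal finden. Mit ∫a(t)dt und Anwendung von v(0) = 0, finden wir v(t) = -32·sin(4·t). Durch Integration von der Geschwindigkeit und Verwendung der Anfangsbedingung x(0) = 9, erhalten wir x(t) = 8·cos(4·t) + 1. Wir haben die Position x(t) = 8·cos(4·t) + 1. Durch Einsetzen von t = pi/4: x(pi/4) = -7.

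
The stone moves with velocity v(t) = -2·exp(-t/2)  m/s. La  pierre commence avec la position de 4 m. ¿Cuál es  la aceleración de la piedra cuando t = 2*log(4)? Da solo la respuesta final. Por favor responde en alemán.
Die Antwort ist 1/4.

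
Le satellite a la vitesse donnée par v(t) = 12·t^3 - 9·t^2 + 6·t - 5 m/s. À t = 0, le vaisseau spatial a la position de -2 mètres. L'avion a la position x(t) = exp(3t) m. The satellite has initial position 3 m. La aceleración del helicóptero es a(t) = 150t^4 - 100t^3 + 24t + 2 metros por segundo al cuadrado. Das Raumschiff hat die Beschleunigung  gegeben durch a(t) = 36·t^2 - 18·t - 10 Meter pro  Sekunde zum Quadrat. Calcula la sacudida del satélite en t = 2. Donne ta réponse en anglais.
Starting from velocity v(t) = 12·t^3 - 9·t^2 + 6·t - 5, we take 2 derivatives. Differentiating velocity, we get acceleration: a(t) = 36·t^2 - 18·t + 6. The derivative of acceleration gives jerk: j(t) = 72·t - 18. From the given jerk equation j(t) = 72·t - 18, we substitute t = 2 to get j = 126.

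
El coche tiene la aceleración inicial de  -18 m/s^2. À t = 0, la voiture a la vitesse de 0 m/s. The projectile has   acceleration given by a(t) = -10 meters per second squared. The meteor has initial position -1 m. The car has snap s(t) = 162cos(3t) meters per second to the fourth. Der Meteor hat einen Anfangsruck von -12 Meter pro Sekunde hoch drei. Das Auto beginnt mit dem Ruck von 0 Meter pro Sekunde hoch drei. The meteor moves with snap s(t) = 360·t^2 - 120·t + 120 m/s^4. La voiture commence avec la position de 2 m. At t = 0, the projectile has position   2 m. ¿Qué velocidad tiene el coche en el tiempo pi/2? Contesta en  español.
Debemos encontrar la antiderivada de nuestra ecuación del snap s(t) = 162·cos(3·t) 3 veces. Tomando ∫s(t)dt y aplicando j(0) = 0, encontramos j(t) = 54·sin(3·t). Integrando la sacudida y usando la condición inicial a(0) = -18, obtenemos a(t) = -18·cos(3·t). Tomando ∫a(t)dt y aplicando v(0) = 0, encontramos v(t) = -6·sin(3·t). Tenemos la velocidad v(t) = -6·sin(3·t). Sustituyendo t = pi/2: v(pi/2) = 6.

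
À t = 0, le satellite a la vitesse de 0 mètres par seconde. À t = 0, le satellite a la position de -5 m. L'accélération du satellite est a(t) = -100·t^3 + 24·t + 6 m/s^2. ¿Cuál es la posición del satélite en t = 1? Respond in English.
To find the answer, we compute 2 antiderivatives of a(t) = -100·t^3 + 24·t + 6. Taking ∫a(t)dt and applying v(0) = 0, we find v(t) = t·(-25·t^3 + 12·t + 6). The antiderivative of velocity is position. Using x(0) = -5, we get x(t) = -5·t^5 + 4·t^3 + 3·t^2 - 5. We have position x(t) = -5·t^5 + 4·t^3 + 3·t^2 - 5. Substituting t = 1: x(1) = -3.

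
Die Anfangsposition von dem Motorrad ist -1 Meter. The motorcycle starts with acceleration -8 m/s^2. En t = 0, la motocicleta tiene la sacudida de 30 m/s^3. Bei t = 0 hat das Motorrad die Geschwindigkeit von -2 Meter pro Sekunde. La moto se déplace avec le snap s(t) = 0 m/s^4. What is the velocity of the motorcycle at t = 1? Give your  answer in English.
To find the answer, we compute 3 integrals of s(t) = 0. Finding the antiderivative of s(t) and using j(0) = 30: j(t) = 30. The integral of jerk is acceleration. Using a(0) = -8, we get a(t) = 30·t - 8. Finding the antiderivative of a(t) and using v(0) = -2: v(t) = 15·t^2 - 8·t - 2. Using v(t) = 15·t^2 - 8·t - 2 and substituting t = 1, we find v = 5.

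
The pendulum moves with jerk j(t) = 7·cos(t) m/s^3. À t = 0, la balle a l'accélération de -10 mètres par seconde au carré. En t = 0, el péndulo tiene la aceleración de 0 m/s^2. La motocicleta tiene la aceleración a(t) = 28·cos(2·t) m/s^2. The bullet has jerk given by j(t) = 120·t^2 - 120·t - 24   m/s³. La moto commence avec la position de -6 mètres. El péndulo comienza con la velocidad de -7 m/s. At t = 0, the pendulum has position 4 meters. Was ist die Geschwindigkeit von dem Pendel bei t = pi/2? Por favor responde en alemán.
Wir müssen unsere Gleichung für den Ruck j(t) = 7·cos(t) 2-mal integrieren. Durch Integration von dem Ruck und Verwendung der Anfangsbedingung a(0) = 0, erhalten wir a(t) = 7·sin(t). Mit ∫a(t)dt und Anwendung von v(0) = -7, finden wir v(t) = -7·cos(t). Aus der Gleichung für die Geschwindigkeit v(t) = -7·cos(t), setzen wir t = pi/2 ein und erhalten v = 0.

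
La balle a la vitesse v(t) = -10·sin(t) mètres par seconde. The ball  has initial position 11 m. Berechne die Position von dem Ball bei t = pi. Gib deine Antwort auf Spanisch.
Necesitamos integrar nuestra ecuación de la velocidad v(t) = -10·sin(t) 1 vez. La integral de la velocidad es la posición. Usando x(0) = 11, obtenemos x(t) = 10·cos(t) + 1. Tenemos la posición x(t) = 10·cos(t) + 1. Sustituyendo t = pi: x(pi) = -9.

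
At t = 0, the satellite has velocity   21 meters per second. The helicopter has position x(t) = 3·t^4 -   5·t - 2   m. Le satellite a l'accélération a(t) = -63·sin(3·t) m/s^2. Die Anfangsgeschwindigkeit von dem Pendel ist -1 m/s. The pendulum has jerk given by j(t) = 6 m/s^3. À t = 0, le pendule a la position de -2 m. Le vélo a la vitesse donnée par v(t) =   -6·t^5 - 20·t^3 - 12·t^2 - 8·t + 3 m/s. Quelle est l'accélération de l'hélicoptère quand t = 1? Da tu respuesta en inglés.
Starting from position x(t) = 3·t^4 - 5·t - 2, we take 2 derivatives. Taking d/dt of x(t), we find v(t) = 12·t^3 - 5. The derivative of velocity gives acceleration: a(t) = 36·t^2. We have acceleration a(t) = 36·t^2. Substituting t = 1: a(1) = 36.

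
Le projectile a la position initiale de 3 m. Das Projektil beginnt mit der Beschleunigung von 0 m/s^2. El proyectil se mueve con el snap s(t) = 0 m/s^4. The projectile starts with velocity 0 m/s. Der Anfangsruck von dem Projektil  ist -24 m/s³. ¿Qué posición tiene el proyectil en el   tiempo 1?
Para resolver esto, necesitamos tomar 4 antiderivadas de nuestra ecuación del snap s(t) = 0. Integrando el snap y usando la condición inicial j(0) = -24, obtenemos j(t) = -24. Integrando la sacudida y usando la condición inicial a(0) = 0, obtenemos a(t) = -24·t. La integral de la aceleración, con v(0) = 0, da la velocidad: v(t) = -12·t^2. Tomando ∫v(t)dt y aplicando x(0) = 3, encontramos x(t) = 3 - 4·t^3. Usando x(t) = 3 - 4·t^3 y sustituyendo t = 1, encontramos x = -1.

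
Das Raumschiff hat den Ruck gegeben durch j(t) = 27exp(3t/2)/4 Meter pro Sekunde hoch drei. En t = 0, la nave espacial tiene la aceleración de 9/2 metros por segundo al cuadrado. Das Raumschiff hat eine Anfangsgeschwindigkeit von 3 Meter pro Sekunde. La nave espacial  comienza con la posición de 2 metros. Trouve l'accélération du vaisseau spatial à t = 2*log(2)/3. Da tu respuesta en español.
Necesitamos integrar nuestra ecuación de la sacudida j(t) = 27·exp(3·t/2)/4 1 vez. Integrando la sacudida y usando la condición inicial a(0) = 9/2, obtenemos a(t) = 9·exp(3·t/2)/2. Usando a(t) = 9·exp(3·t/2)/2 y sustituyendo t = 2*log(2)/3, encontramos a = 9.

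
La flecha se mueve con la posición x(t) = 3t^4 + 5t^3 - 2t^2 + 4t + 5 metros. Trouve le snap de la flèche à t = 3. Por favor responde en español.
Partiendo de la posición x(t) = 3·t^4 + 5·t^3 - 2·t^2 + 4·t + 5, tomamos 4 derivadas. La derivada de la posición da la velocidad: v(t) = 12·t^3 + 15·t^2 - 4·t + 4. Tomando d/dt de v(t), encontramos a(t) = 36·t^2 + 30·t - 4. Derivando la aceleración, obtenemos la sacudida: j(t) = 72·t + 30. Tomando d/dt de j(t), encontramos s(t) = 72. Usando s(t) = 72 y sustituyendo t = 3, encontramos s = 72.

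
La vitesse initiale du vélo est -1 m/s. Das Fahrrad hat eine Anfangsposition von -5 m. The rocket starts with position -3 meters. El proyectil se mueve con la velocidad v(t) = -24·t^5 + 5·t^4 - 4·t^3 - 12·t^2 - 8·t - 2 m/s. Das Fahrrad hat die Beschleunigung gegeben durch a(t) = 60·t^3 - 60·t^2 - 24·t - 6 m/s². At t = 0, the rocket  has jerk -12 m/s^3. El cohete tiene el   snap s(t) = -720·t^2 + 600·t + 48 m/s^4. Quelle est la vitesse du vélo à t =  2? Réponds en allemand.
Ausgehend von der Beschleunigung a(t) = 60·t^3 - 60·t^2 - 24·t - 6, nehmen wir 1 Integral. Mit ∫a(t)dt und Anwendung von v(0) = -1, finden wir v(t) = 15·t^4 - 20·t^3 - 12·t^2 - 6·t - 1. Wir haben die Geschwindigkeit v(t) = 15·t^4 - 20·t^3 - 12·t^2 - 6·t - 1. Durch Einsetzen von t = 2: v(2) = 19.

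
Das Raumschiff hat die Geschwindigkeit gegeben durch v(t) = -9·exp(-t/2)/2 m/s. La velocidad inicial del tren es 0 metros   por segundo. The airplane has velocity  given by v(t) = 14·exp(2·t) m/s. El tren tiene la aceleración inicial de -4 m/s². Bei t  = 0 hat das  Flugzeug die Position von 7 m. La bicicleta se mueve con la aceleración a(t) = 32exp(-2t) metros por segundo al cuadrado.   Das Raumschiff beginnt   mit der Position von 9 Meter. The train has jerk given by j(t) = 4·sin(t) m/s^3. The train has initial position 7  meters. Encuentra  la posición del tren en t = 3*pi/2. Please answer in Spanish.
Para resolver esto, necesitamos tomar 3 integrales de nuestra ecuación de la sacudida j(t) = 4·sin(t). La integral de la sacudida, con a(0) = -4, da la aceleración: a(t) = -4·cos(t). La antiderivada de la aceleración es la velocidad. Usando v(0) = 0, obtenemos v(t) = -4·sin(t). La integral de la velocidad, con x(0) = 7, da la posición: x(t) = 4·cos(t) + 3. De la ecuación de la posición x(t) = 4·cos(t) + 3, sustituimos t = 3*pi/2 para obtener x = 3.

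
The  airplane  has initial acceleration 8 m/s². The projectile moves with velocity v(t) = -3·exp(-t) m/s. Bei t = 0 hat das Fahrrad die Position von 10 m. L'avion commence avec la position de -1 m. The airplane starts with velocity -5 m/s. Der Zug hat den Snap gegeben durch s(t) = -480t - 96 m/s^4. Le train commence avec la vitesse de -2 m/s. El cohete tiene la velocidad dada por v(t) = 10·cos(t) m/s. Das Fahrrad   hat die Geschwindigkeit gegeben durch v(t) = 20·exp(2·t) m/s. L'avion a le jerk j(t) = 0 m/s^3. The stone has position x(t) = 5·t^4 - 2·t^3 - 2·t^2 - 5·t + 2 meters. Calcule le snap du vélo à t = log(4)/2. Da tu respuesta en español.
Para resolver esto, necesitamos tomar 3 derivadas de nuestra ecuación de la velocidad v(t) = 20·exp(2·t). Tomando d/dt de v(t), encontramos a(t) = 40·exp(2·t). Tomando d/dt de a(t), encontramos j(t) = 80·exp(2·t). Derivando la sacudida, obtenemos el snap: s(t) = 160·exp(2·t). De la ecuación del snap s(t) = 160·exp(2·t), sustituimos t = log(4)/2 para obtener s = 640.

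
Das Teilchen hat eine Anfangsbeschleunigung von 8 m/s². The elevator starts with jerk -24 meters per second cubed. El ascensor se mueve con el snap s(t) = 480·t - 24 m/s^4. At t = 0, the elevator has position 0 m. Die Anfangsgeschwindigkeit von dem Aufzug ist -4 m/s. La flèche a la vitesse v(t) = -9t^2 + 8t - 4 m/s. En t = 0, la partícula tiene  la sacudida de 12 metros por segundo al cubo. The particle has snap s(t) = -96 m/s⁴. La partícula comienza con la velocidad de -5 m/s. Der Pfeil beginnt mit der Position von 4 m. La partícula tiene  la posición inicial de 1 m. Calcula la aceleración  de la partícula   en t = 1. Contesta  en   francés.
Nous devons trouver la primitive de notre équation du snap s(t) = -96 2 fois. L'intégrale du snap, avec j(0) = 12, donne le jerk: j(t) = 12 - 96·t. L'intégrale du jerk est l'accélération. En utilisant a(0) = 8, nous obtenons a(t) = -48·t^2 + 12·t + 8. De l'équation de l'accélération a(t) = -48·t^2 + 12·t + 8, nous substituons t = 1 pour obtenir a = -28.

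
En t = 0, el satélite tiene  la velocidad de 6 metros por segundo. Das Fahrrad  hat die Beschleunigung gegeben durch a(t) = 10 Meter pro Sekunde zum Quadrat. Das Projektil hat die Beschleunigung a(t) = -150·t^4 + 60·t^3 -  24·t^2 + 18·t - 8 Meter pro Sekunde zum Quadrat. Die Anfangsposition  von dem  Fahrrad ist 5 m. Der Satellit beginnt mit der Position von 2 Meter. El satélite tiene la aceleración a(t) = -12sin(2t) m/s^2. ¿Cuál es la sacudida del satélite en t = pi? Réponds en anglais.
We must differentiate our acceleration equation a(t) = -12·sin(2·t) 1 time. Differentiating acceleration, we get jerk: j(t) = -24·cos(2·t). From the given jerk equation j(t) = -24·cos(2·t), we substitute t = pi to get j = -24.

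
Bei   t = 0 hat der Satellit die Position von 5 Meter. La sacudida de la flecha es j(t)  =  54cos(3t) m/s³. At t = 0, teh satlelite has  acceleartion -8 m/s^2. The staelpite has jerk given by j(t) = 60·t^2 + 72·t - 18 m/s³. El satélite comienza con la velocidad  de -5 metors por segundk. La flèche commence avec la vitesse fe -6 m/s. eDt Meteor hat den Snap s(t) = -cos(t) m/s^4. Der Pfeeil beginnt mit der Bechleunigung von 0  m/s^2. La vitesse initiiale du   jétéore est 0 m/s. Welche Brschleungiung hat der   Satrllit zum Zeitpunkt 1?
Wir müssen die Stammfunktion unserer Gleichung für den Ruck j(t) = 60·t^2 + 72·t - 18 1-mal finden. Das Integral von dem Ruck ist die Beschleunigung. Mit a(0) = -8 erhalten wir a(t) = 20·t^3 + 36·t^2 - 18·t - 8. Wir haben die Beschleunigung a(t) = 20·t^3 + 36·t^2 - 18·t - 8. Durch Einsetzen von t = 1: a(1) = 30.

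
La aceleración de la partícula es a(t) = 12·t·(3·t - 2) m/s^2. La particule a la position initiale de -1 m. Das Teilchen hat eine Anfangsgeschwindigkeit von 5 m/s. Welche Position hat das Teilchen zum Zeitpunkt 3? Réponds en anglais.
To find the answer, we compute 2 antiderivatives of a(t) = 12·t·(3·t - 2). Integrating acceleration and using the initial condition v(0) = 5, we get v(t) = 12·t^3 - 12·t^2 + 5. The integral of velocity, with x(0) = -1, gives position: x(t) = 3·t^4 - 4·t^3 + 5·t - 1. Using x(t) = 3·t^4 - 4·t^3 + 5·t - 1 and substituting t = 3, we find x = 149.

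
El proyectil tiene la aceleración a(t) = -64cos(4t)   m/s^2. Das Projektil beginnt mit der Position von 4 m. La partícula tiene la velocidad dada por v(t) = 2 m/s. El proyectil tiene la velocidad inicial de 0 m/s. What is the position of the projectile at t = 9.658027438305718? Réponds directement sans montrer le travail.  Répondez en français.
x(9.658027438305718) = 2.38171245931802.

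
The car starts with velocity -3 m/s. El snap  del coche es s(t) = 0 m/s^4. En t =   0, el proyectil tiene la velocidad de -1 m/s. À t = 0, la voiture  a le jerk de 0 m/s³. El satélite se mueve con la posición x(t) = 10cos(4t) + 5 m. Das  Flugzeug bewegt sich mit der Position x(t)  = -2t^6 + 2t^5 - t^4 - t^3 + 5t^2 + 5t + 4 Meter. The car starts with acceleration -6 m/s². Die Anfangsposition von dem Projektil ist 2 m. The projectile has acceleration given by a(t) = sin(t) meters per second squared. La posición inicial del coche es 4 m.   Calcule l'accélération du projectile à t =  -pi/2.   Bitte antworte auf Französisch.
De l'équation de l'accélération a(t) = sin(t), nous substituons t = -pi/2 pour obtenir a = -1.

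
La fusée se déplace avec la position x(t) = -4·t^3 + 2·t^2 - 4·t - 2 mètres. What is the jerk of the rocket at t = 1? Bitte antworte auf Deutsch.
Um dies zu lösen, müssen wir 3 Ableitungen unserer Gleichung für die Position x(t) = -4·t^3 + 2·t^2 - 4·t - 2 nehmen. Mit d/dt von x(t) finden wir v(t) = -12·t^2 + 4·t - 4. Die Ableitung von der Geschwindigkeit ergibt die Beschleunigung: a(t) = 4 - 24·t. Die Ableitung von der Beschleunigung ergibt den Ruck: j(t) = -24. Mit j(t) = -24 und Einsetzen von t = 1, finden wir j = -24.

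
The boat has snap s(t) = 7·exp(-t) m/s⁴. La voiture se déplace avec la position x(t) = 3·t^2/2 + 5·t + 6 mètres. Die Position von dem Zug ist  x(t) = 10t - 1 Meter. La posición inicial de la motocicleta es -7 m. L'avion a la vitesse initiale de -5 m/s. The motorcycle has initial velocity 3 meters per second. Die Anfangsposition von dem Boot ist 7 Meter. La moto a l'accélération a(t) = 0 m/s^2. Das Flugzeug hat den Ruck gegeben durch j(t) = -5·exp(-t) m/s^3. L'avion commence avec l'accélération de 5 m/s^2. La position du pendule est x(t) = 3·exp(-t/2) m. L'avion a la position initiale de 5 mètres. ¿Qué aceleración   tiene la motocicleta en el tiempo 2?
De la ecuación de la aceleración a(t) = 0, sustituimos t = 2 para obtener a = 0.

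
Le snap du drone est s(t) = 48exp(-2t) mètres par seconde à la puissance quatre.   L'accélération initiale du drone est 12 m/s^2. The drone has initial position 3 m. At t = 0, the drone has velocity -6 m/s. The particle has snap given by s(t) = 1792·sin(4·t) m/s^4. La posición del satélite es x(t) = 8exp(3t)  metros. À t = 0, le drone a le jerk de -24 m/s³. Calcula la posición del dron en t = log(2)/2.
Partiendo del snap s(t) = 48·exp(-2·t), tomamos 4 integrales. La antiderivada del snap es la sacudida. Usando j(0) = -24, obtenemos j(t) = -24·exp(-2·t). La integral de la sacudida, con a(0) = 12, da la aceleración: a(t) = 12·exp(-2·t). La antiderivada de la aceleración, con v(0) = -6, da la velocidad: v(t) = -6·exp(-2·t). Integrando la velocidad y usando la condición inicial x(0) = 3, obtenemos x(t) = 3·exp(-2·t). Usando x(t) = 3·exp(-2·t) y sustituyendo t = log(2)/2, encontramos x = 3/2.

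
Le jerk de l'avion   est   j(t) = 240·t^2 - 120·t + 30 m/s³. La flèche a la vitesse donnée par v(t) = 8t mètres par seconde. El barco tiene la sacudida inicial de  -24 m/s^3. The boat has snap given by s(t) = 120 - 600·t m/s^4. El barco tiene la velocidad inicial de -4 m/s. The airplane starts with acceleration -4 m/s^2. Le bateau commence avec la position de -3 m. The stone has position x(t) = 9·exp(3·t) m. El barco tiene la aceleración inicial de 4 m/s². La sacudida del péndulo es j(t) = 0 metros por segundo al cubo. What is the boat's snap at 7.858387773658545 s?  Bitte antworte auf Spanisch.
Usando s(t) = 120 - 600·t y sustituyendo t = 7.858387773658545, encontramos s = -4595.03266419513.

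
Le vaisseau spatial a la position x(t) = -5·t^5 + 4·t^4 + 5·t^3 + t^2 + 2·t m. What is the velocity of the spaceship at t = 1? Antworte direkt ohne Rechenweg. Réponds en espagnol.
En t = 1, v = 10.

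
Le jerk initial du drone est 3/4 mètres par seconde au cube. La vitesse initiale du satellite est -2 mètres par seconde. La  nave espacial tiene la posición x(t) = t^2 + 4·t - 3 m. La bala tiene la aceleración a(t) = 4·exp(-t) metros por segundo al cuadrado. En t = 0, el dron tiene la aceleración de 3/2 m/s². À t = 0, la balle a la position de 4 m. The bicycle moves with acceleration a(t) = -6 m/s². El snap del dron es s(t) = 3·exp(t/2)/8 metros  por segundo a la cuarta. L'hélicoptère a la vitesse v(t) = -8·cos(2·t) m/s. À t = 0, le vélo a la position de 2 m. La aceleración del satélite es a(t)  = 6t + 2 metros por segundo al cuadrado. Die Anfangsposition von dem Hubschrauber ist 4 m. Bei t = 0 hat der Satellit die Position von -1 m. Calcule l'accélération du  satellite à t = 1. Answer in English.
We have acceleration a(t) = 6·t + 2. Substituting t = 1: a(1) = 8.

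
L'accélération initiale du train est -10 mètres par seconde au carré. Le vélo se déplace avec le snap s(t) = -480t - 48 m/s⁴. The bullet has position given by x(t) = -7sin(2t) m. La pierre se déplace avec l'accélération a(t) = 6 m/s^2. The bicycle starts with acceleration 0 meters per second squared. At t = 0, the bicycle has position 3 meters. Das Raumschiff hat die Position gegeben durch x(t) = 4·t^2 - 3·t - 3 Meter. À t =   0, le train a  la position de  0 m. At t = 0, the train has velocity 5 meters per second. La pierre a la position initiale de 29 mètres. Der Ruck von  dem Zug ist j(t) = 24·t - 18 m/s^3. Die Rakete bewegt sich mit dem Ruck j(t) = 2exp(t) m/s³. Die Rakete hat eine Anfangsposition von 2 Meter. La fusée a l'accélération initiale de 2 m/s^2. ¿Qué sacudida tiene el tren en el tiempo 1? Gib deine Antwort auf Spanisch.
Usando j(t) = 24·t - 18 y sustituyendo t = 1, encontramos j = 6.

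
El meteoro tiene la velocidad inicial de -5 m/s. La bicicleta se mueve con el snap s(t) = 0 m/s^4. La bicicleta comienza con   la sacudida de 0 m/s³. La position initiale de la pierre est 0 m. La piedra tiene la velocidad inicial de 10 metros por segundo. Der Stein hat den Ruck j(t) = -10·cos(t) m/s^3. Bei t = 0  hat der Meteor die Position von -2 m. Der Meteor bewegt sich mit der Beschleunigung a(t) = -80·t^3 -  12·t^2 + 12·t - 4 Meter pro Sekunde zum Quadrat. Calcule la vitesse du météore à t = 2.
Pour résoudre ceci, nous devons prendre 1 intégrale de notre équation de l'accélération a(t) = -80·t^3 - 12·t^2 + 12·t - 4. En intégrant l'accélération et en utilisant la condition initiale v(0) = -5, nous obtenons v(t) = -20·t^4 - 4·t^3 + 6·t^2 - 4·t - 5. En utilisant v(t) = -20·t^4 - 4·t^3 + 6·t^2 - 4·t - 5 et en substituant t = 2, nous trouvons v = -341.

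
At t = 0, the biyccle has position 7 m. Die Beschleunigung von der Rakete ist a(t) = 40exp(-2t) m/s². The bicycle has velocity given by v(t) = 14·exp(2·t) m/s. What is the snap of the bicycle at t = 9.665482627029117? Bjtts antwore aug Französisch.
En partant de la vitesse v(t) = 14·exp(2·t), nous prenons 3 dérivées. En dérivant la vitesse, nous obtenons l'accélération: a(t) = 28·exp(2·t). En dérivant l'accélération, nous obtenons le jerk: j(t) = 56·exp(2·t). La dérivée du jerk donne le snap: s(t) = 112·exp(2·t). Nous avons le snap s(t) = 112·exp(2·t). En substituant t = 9.665482627029117: s(9.665482627029117) = 27832329826.6645.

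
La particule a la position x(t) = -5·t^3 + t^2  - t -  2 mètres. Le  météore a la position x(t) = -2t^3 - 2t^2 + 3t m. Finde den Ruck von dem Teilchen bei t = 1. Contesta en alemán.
Wir müssen unsere Gleichung für die Position x(t) = -5·t^3 + t^2 - t - 2 3-mal ableiten. Mit d/dt von x(t) finden wir v(t) = -15·t^2 + 2·t - 1. Mit d/dt von v(t) finden wir a(t) = 2 - 30·t. Die Ableitung von der Beschleunigung ergibt den Ruck: j(t) = -30. Mit j(t) = -30 und Einsetzen von t = 1, finden wir j = -30.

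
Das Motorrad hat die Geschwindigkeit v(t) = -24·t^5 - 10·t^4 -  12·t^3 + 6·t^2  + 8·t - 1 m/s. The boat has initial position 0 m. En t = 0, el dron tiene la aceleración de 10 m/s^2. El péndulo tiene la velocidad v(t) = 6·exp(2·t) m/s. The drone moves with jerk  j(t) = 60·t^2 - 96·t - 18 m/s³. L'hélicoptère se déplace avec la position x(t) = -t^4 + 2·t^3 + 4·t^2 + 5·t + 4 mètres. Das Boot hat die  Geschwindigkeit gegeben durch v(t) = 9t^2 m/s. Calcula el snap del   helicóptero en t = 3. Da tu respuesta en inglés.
We must differentiate our position equation x(t) = -t^4 + 2·t^3 + 4·t^2 + 5·t + 4 4 times. Taking d/dt of x(t), we find v(t) = -4·t^3 + 6·t^2 + 8·t + 5. Taking d/dt of v(t), we find a(t) = -12·t^2 + 12·t + 8. Taking d/dt of a(t), we find j(t) = 12 - 24·t. Differentiating jerk, we get snap: s(t) = -24. Using s(t) = -24 and substituting t = 3, we find s = -24.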